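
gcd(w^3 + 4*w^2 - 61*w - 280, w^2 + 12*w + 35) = w^2 + 12*w + 35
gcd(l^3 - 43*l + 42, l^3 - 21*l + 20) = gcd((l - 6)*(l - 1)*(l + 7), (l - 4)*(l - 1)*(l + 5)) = l - 1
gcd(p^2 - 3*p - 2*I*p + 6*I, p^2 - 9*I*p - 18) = 1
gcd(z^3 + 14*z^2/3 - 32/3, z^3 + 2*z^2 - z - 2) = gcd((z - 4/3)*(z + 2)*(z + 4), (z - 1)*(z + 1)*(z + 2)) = z + 2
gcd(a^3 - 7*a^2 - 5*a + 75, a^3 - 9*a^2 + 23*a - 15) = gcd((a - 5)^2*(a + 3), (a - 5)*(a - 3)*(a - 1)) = a - 5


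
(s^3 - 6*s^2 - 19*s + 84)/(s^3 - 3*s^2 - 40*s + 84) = (s^2 + s - 12)/(s^2 + 4*s - 12)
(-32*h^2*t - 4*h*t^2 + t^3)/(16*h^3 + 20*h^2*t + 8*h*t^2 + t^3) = t*(-8*h + t)/(4*h^2 + 4*h*t + t^2)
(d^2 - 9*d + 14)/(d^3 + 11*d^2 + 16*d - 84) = (d - 7)/(d^2 + 13*d + 42)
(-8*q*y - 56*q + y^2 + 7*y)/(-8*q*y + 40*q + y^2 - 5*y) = (y + 7)/(y - 5)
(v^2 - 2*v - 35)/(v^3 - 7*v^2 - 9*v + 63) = (v + 5)/(v^2 - 9)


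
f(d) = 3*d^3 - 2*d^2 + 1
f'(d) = 9*d^2 - 4*d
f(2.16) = 21.90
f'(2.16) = 33.35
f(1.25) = 3.73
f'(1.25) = 9.06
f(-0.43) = 0.39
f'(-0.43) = 3.38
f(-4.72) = -359.02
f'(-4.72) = 219.39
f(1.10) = 2.57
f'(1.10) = 6.49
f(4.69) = 266.49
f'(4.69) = 179.20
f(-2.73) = -74.95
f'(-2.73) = 78.00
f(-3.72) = -181.11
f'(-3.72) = 139.43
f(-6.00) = -719.00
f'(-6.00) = 348.00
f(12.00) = 4897.00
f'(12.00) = 1248.00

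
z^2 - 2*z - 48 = (z - 8)*(z + 6)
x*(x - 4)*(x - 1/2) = x^3 - 9*x^2/2 + 2*x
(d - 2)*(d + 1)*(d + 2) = d^3 + d^2 - 4*d - 4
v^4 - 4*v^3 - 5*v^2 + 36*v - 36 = (v - 3)*(v - 2)^2*(v + 3)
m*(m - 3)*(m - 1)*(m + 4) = m^4 - 13*m^2 + 12*m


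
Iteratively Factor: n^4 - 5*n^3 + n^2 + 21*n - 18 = (n - 1)*(n^3 - 4*n^2 - 3*n + 18) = (n - 1)*(n + 2)*(n^2 - 6*n + 9) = (n - 3)*(n - 1)*(n + 2)*(n - 3)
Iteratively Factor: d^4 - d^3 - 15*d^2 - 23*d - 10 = (d - 5)*(d^3 + 4*d^2 + 5*d + 2) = (d - 5)*(d + 1)*(d^2 + 3*d + 2) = (d - 5)*(d + 1)*(d + 2)*(d + 1)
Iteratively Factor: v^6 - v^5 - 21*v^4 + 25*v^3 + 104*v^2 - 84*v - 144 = (v - 3)*(v^5 + 2*v^4 - 15*v^3 - 20*v^2 + 44*v + 48) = (v - 3)*(v + 1)*(v^4 + v^3 - 16*v^2 - 4*v + 48) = (v - 3)*(v + 1)*(v + 4)*(v^3 - 3*v^2 - 4*v + 12) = (v - 3)*(v + 1)*(v + 2)*(v + 4)*(v^2 - 5*v + 6) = (v - 3)*(v - 2)*(v + 1)*(v + 2)*(v + 4)*(v - 3)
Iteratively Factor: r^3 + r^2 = (r + 1)*(r^2) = r*(r + 1)*(r)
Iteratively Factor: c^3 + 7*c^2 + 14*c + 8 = (c + 4)*(c^2 + 3*c + 2) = (c + 1)*(c + 4)*(c + 2)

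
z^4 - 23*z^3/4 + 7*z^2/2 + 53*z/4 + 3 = (z - 4)*(z - 3)*(z + 1/4)*(z + 1)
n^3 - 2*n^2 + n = n*(n - 1)^2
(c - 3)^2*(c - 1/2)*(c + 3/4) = c^4 - 23*c^3/4 + 57*c^2/8 + 9*c/2 - 27/8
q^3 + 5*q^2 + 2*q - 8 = (q - 1)*(q + 2)*(q + 4)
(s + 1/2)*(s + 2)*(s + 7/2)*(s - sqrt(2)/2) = s^4 - sqrt(2)*s^3/2 + 6*s^3 - 3*sqrt(2)*s^2 + 39*s^2/4 - 39*sqrt(2)*s/8 + 7*s/2 - 7*sqrt(2)/4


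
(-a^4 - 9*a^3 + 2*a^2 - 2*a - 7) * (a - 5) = -a^5 - 4*a^4 + 47*a^3 - 12*a^2 + 3*a + 35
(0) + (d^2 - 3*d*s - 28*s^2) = d^2 - 3*d*s - 28*s^2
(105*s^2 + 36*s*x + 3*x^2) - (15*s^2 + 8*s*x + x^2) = 90*s^2 + 28*s*x + 2*x^2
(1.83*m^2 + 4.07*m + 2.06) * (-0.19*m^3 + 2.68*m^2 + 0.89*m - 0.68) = -0.3477*m^5 + 4.1311*m^4 + 12.1449*m^3 + 7.8987*m^2 - 0.9342*m - 1.4008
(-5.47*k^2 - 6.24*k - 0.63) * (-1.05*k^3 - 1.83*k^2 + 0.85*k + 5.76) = 5.7435*k^5 + 16.5621*k^4 + 7.4312*k^3 - 35.6583*k^2 - 36.4779*k - 3.6288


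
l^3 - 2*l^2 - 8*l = l*(l - 4)*(l + 2)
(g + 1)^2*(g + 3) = g^3 + 5*g^2 + 7*g + 3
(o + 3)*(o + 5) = o^2 + 8*o + 15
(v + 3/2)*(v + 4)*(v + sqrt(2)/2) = v^3 + sqrt(2)*v^2/2 + 11*v^2/2 + 11*sqrt(2)*v/4 + 6*v + 3*sqrt(2)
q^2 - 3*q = q*(q - 3)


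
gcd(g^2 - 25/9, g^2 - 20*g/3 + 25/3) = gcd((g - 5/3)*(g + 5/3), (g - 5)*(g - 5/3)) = g - 5/3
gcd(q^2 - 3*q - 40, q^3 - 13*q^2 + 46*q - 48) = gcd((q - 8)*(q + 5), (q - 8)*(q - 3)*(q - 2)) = q - 8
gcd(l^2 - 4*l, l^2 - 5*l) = l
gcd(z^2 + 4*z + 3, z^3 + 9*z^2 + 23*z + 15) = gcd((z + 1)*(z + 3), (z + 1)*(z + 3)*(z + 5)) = z^2 + 4*z + 3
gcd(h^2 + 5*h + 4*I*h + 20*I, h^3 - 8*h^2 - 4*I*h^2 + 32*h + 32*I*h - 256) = h + 4*I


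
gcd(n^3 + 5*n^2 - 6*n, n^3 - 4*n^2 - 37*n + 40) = n - 1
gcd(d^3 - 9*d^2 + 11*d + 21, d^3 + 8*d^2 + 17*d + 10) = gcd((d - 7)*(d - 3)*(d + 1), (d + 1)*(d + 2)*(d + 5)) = d + 1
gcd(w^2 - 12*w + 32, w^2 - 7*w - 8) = w - 8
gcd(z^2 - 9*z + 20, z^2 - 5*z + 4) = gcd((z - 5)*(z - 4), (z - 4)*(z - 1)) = z - 4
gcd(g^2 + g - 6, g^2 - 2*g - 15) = g + 3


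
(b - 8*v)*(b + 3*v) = b^2 - 5*b*v - 24*v^2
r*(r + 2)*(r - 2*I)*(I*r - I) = I*r^4 + 2*r^3 + I*r^3 + 2*r^2 - 2*I*r^2 - 4*r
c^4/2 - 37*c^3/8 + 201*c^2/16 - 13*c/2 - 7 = (c/2 + 1/4)*(c - 4)^2*(c - 7/4)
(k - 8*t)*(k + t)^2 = k^3 - 6*k^2*t - 15*k*t^2 - 8*t^3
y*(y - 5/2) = y^2 - 5*y/2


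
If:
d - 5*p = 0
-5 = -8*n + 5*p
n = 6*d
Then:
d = 5/47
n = 30/47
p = 1/47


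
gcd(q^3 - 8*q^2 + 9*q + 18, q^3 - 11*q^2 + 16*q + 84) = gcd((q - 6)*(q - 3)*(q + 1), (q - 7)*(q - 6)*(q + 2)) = q - 6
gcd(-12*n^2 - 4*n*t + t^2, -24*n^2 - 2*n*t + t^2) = -6*n + t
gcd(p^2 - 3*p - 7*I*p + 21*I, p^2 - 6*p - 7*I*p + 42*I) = p - 7*I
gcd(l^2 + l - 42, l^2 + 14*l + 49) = l + 7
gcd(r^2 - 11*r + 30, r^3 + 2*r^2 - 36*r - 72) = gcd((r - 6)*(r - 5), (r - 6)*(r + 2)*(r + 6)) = r - 6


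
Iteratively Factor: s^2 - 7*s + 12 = (s - 4)*(s - 3)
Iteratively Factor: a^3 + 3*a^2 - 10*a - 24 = (a - 3)*(a^2 + 6*a + 8) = (a - 3)*(a + 2)*(a + 4)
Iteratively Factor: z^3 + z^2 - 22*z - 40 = (z + 2)*(z^2 - z - 20) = (z + 2)*(z + 4)*(z - 5)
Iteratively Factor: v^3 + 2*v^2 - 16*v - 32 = (v + 4)*(v^2 - 2*v - 8) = (v - 4)*(v + 4)*(v + 2)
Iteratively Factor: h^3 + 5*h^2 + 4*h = (h)*(h^2 + 5*h + 4) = h*(h + 1)*(h + 4)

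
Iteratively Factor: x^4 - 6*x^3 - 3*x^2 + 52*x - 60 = (x - 2)*(x^3 - 4*x^2 - 11*x + 30) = (x - 2)^2*(x^2 - 2*x - 15) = (x - 5)*(x - 2)^2*(x + 3)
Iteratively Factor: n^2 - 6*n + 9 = (n - 3)*(n - 3)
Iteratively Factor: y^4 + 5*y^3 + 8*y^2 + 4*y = (y + 1)*(y^3 + 4*y^2 + 4*y) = (y + 1)*(y + 2)*(y^2 + 2*y) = (y + 1)*(y + 2)^2*(y)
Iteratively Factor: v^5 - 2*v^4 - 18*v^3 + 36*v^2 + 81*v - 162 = (v - 2)*(v^4 - 18*v^2 + 81) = (v - 2)*(v + 3)*(v^3 - 3*v^2 - 9*v + 27) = (v - 2)*(v + 3)^2*(v^2 - 6*v + 9) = (v - 3)*(v - 2)*(v + 3)^2*(v - 3)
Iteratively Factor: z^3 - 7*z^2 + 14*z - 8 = (z - 1)*(z^2 - 6*z + 8) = (z - 4)*(z - 1)*(z - 2)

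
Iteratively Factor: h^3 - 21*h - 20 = (h + 1)*(h^2 - h - 20) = (h + 1)*(h + 4)*(h - 5)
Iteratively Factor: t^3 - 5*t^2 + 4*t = (t - 1)*(t^2 - 4*t) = (t - 4)*(t - 1)*(t)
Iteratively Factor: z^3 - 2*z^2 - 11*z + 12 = (z - 1)*(z^2 - z - 12) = (z - 1)*(z + 3)*(z - 4)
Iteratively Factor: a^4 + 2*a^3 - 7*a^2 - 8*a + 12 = (a + 2)*(a^3 - 7*a + 6) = (a + 2)*(a + 3)*(a^2 - 3*a + 2) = (a - 1)*(a + 2)*(a + 3)*(a - 2)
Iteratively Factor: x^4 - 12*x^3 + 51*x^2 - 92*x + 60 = (x - 3)*(x^3 - 9*x^2 + 24*x - 20) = (x - 3)*(x - 2)*(x^2 - 7*x + 10) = (x - 5)*(x - 3)*(x - 2)*(x - 2)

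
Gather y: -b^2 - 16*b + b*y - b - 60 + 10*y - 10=-b^2 - 17*b + y*(b + 10) - 70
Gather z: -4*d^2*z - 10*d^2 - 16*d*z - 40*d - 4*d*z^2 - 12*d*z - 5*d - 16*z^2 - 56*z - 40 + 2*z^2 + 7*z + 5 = -10*d^2 - 45*d + z^2*(-4*d - 14) + z*(-4*d^2 - 28*d - 49) - 35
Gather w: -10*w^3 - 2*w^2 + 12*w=-10*w^3 - 2*w^2 + 12*w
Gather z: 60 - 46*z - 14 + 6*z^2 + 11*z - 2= 6*z^2 - 35*z + 44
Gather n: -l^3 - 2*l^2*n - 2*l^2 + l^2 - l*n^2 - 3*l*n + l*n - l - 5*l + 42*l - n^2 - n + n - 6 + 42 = -l^3 - l^2 + 36*l + n^2*(-l - 1) + n*(-2*l^2 - 2*l) + 36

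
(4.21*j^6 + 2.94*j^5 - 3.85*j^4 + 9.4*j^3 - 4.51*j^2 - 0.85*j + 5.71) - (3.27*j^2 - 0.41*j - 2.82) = 4.21*j^6 + 2.94*j^5 - 3.85*j^4 + 9.4*j^3 - 7.78*j^2 - 0.44*j + 8.53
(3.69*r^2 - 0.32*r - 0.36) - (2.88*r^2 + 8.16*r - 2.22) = 0.81*r^2 - 8.48*r + 1.86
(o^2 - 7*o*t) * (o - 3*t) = o^3 - 10*o^2*t + 21*o*t^2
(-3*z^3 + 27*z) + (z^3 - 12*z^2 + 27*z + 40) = -2*z^3 - 12*z^2 + 54*z + 40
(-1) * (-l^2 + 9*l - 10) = l^2 - 9*l + 10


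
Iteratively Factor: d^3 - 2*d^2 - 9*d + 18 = (d - 3)*(d^2 + d - 6) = (d - 3)*(d - 2)*(d + 3)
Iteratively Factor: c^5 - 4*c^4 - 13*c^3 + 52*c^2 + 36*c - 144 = (c + 3)*(c^4 - 7*c^3 + 8*c^2 + 28*c - 48) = (c - 3)*(c + 3)*(c^3 - 4*c^2 - 4*c + 16) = (c - 3)*(c - 2)*(c + 3)*(c^2 - 2*c - 8) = (c - 3)*(c - 2)*(c + 2)*(c + 3)*(c - 4)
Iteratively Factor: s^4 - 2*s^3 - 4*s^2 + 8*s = (s)*(s^3 - 2*s^2 - 4*s + 8) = s*(s - 2)*(s^2 - 4) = s*(s - 2)*(s + 2)*(s - 2)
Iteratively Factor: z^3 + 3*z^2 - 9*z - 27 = (z + 3)*(z^2 - 9) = (z - 3)*(z + 3)*(z + 3)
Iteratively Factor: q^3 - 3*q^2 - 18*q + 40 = (q - 5)*(q^2 + 2*q - 8) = (q - 5)*(q + 4)*(q - 2)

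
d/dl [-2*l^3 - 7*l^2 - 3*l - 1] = -6*l^2 - 14*l - 3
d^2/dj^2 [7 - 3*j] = 0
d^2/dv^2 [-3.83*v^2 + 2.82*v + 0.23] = -7.66000000000000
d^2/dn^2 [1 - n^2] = -2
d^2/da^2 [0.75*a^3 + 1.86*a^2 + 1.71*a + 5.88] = 4.5*a + 3.72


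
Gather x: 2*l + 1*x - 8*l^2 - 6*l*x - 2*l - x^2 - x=-8*l^2 - 6*l*x - x^2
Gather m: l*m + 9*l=l*m + 9*l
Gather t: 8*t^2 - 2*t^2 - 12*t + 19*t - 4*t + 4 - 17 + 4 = 6*t^2 + 3*t - 9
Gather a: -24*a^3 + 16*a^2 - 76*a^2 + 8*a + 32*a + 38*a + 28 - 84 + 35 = -24*a^3 - 60*a^2 + 78*a - 21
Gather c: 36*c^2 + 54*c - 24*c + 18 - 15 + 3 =36*c^2 + 30*c + 6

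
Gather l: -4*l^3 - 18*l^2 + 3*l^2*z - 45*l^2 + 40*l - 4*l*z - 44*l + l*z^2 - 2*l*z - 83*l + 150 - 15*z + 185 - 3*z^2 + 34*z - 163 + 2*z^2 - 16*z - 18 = -4*l^3 + l^2*(3*z - 63) + l*(z^2 - 6*z - 87) - z^2 + 3*z + 154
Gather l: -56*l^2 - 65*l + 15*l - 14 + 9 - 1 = -56*l^2 - 50*l - 6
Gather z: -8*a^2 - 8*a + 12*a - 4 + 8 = -8*a^2 + 4*a + 4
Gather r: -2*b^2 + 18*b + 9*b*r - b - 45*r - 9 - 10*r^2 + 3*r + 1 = -2*b^2 + 17*b - 10*r^2 + r*(9*b - 42) - 8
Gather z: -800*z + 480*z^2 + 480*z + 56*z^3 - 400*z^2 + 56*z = 56*z^3 + 80*z^2 - 264*z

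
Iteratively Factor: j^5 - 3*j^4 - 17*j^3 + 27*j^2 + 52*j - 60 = (j - 5)*(j^4 + 2*j^3 - 7*j^2 - 8*j + 12) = (j - 5)*(j + 3)*(j^3 - j^2 - 4*j + 4) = (j - 5)*(j - 2)*(j + 3)*(j^2 + j - 2) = (j - 5)*(j - 2)*(j + 2)*(j + 3)*(j - 1)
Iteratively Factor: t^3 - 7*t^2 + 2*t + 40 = (t - 4)*(t^2 - 3*t - 10) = (t - 5)*(t - 4)*(t + 2)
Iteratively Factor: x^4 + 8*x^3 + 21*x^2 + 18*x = (x + 3)*(x^3 + 5*x^2 + 6*x) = (x + 3)^2*(x^2 + 2*x) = x*(x + 3)^2*(x + 2)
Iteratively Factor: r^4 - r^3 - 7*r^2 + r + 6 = (r - 1)*(r^3 - 7*r - 6) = (r - 1)*(r + 1)*(r^2 - r - 6) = (r - 3)*(r - 1)*(r + 1)*(r + 2)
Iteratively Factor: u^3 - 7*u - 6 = (u + 1)*(u^2 - u - 6) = (u + 1)*(u + 2)*(u - 3)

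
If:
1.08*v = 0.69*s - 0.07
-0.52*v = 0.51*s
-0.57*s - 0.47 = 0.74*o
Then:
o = -0.67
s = 0.04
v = -0.04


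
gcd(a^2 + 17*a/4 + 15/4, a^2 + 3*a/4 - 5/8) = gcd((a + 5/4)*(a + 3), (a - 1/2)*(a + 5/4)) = a + 5/4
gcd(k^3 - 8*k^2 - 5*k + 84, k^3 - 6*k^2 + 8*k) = k - 4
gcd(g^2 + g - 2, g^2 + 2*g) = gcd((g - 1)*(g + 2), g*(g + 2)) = g + 2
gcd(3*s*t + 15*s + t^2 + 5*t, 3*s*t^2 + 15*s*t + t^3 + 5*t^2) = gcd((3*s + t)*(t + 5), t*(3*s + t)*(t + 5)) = 3*s*t + 15*s + t^2 + 5*t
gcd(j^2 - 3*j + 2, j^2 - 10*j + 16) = j - 2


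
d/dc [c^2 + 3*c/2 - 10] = 2*c + 3/2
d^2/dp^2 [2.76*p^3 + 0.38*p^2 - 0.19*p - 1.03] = 16.56*p + 0.76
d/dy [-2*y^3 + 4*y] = 4 - 6*y^2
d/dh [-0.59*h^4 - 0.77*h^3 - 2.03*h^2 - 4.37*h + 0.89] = -2.36*h^3 - 2.31*h^2 - 4.06*h - 4.37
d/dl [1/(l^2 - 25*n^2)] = -2*l/(l^2 - 25*n^2)^2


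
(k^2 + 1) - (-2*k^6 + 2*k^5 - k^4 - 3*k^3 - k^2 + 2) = 2*k^6 - 2*k^5 + k^4 + 3*k^3 + 2*k^2 - 1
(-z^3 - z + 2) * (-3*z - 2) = 3*z^4 + 2*z^3 + 3*z^2 - 4*z - 4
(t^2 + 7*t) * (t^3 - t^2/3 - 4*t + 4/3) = t^5 + 20*t^4/3 - 19*t^3/3 - 80*t^2/3 + 28*t/3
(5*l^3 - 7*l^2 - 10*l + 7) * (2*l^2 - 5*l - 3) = 10*l^5 - 39*l^4 + 85*l^2 - 5*l - 21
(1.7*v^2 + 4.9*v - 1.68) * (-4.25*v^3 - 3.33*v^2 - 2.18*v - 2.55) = -7.225*v^5 - 26.486*v^4 - 12.883*v^3 - 9.4226*v^2 - 8.8326*v + 4.284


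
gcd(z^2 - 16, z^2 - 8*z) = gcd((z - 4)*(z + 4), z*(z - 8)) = 1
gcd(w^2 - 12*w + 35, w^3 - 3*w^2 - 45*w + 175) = w - 5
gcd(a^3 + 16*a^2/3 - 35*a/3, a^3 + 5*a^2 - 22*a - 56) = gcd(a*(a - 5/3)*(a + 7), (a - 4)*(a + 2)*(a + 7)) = a + 7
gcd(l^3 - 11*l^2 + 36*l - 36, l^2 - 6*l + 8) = l - 2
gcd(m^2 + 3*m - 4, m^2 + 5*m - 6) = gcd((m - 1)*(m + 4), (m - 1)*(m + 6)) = m - 1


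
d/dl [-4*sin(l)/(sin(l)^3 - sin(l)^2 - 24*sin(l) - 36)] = 4*(2*sin(l)^3 - sin(l)^2 + 36)*cos(l)/(-sin(l)^3 + sin(l)^2 + 24*sin(l) + 36)^2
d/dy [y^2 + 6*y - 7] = 2*y + 6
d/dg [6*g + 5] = 6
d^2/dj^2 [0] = 0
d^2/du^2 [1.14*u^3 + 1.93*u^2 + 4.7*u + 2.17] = 6.84*u + 3.86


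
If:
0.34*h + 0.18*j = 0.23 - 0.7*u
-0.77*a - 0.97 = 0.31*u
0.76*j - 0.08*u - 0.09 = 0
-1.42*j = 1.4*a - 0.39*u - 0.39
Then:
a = -0.27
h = 5.83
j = -0.14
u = -2.47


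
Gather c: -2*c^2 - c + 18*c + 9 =-2*c^2 + 17*c + 9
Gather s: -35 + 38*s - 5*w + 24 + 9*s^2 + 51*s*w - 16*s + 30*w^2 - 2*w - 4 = 9*s^2 + s*(51*w + 22) + 30*w^2 - 7*w - 15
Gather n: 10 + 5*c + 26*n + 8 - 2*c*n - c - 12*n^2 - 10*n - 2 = 4*c - 12*n^2 + n*(16 - 2*c) + 16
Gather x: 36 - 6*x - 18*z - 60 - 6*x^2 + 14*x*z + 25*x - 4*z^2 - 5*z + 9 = -6*x^2 + x*(14*z + 19) - 4*z^2 - 23*z - 15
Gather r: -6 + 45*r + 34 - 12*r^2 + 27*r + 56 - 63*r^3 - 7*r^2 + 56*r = -63*r^3 - 19*r^2 + 128*r + 84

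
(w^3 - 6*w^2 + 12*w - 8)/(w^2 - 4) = (w^2 - 4*w + 4)/(w + 2)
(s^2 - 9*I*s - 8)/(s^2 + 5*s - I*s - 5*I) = (s - 8*I)/(s + 5)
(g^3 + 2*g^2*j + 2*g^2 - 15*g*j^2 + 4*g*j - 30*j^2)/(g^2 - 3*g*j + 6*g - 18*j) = (g^2 + 5*g*j + 2*g + 10*j)/(g + 6)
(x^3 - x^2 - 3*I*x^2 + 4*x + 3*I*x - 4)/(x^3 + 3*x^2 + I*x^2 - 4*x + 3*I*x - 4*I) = (x - 4*I)/(x + 4)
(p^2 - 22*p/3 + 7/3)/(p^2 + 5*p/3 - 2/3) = (p - 7)/(p + 2)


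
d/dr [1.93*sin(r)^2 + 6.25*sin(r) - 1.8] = (3.86*sin(r) + 6.25)*cos(r)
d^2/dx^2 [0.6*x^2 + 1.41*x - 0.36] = 1.20000000000000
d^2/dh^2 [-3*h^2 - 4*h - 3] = -6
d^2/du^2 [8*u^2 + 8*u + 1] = 16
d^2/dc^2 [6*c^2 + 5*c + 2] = 12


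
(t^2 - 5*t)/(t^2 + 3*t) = (t - 5)/(t + 3)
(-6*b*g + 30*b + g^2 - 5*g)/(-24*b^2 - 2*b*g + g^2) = (g - 5)/(4*b + g)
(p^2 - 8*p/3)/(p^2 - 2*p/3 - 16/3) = p/(p + 2)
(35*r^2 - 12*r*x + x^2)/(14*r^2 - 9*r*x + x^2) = (-5*r + x)/(-2*r + x)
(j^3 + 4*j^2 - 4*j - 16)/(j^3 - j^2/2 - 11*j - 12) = 2*(j^2 + 2*j - 8)/(2*j^2 - 5*j - 12)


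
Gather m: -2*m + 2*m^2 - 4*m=2*m^2 - 6*m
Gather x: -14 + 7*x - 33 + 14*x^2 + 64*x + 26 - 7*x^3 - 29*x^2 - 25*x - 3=-7*x^3 - 15*x^2 + 46*x - 24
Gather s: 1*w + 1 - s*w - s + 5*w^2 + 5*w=s*(-w - 1) + 5*w^2 + 6*w + 1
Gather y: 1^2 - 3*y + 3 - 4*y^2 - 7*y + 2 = -4*y^2 - 10*y + 6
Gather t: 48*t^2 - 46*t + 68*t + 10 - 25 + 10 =48*t^2 + 22*t - 5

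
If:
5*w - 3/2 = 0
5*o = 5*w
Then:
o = 3/10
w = 3/10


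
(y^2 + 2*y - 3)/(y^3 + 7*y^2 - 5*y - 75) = (y^2 + 2*y - 3)/(y^3 + 7*y^2 - 5*y - 75)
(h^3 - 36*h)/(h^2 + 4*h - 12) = h*(h - 6)/(h - 2)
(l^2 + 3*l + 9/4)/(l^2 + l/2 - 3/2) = (l + 3/2)/(l - 1)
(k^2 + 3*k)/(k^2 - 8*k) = (k + 3)/(k - 8)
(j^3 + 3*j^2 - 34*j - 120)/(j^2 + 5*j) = j - 2 - 24/j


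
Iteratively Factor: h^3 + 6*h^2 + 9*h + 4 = (h + 1)*(h^2 + 5*h + 4) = (h + 1)*(h + 4)*(h + 1)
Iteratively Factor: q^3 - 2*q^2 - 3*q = (q)*(q^2 - 2*q - 3) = q*(q - 3)*(q + 1)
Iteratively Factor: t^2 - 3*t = (t - 3)*(t)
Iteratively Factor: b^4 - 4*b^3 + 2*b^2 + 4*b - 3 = (b - 3)*(b^3 - b^2 - b + 1) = (b - 3)*(b + 1)*(b^2 - 2*b + 1) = (b - 3)*(b - 1)*(b + 1)*(b - 1)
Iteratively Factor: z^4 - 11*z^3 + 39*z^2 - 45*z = (z - 3)*(z^3 - 8*z^2 + 15*z) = z*(z - 3)*(z^2 - 8*z + 15) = z*(z - 3)^2*(z - 5)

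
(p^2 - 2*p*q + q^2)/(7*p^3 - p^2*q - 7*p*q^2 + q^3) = (p - q)/(7*p^2 + 6*p*q - q^2)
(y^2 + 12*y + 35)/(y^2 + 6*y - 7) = (y + 5)/(y - 1)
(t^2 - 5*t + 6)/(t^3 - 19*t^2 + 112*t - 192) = (t - 2)/(t^2 - 16*t + 64)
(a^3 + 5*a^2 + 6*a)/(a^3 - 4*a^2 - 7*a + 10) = a*(a + 3)/(a^2 - 6*a + 5)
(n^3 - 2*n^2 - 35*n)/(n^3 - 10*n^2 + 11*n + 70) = n*(n + 5)/(n^2 - 3*n - 10)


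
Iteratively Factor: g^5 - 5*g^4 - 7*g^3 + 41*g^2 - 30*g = (g + 3)*(g^4 - 8*g^3 + 17*g^2 - 10*g) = (g - 2)*(g + 3)*(g^3 - 6*g^2 + 5*g) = (g - 2)*(g - 1)*(g + 3)*(g^2 - 5*g) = (g - 5)*(g - 2)*(g - 1)*(g + 3)*(g)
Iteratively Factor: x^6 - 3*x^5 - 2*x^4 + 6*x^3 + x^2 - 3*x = (x + 1)*(x^5 - 4*x^4 + 2*x^3 + 4*x^2 - 3*x) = (x + 1)^2*(x^4 - 5*x^3 + 7*x^2 - 3*x) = (x - 1)*(x + 1)^2*(x^3 - 4*x^2 + 3*x) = (x - 3)*(x - 1)*(x + 1)^2*(x^2 - x) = x*(x - 3)*(x - 1)*(x + 1)^2*(x - 1)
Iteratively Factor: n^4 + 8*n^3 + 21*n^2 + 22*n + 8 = (n + 1)*(n^3 + 7*n^2 + 14*n + 8) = (n + 1)^2*(n^2 + 6*n + 8) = (n + 1)^2*(n + 2)*(n + 4)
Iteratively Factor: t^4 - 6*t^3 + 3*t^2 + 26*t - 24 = (t - 3)*(t^3 - 3*t^2 - 6*t + 8) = (t - 3)*(t + 2)*(t^2 - 5*t + 4) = (t - 3)*(t - 1)*(t + 2)*(t - 4)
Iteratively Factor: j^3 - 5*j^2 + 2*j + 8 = (j + 1)*(j^2 - 6*j + 8) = (j - 2)*(j + 1)*(j - 4)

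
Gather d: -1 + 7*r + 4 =7*r + 3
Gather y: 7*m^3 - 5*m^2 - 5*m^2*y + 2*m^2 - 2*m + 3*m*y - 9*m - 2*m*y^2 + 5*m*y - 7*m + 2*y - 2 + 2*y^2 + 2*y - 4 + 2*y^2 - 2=7*m^3 - 3*m^2 - 18*m + y^2*(4 - 2*m) + y*(-5*m^2 + 8*m + 4) - 8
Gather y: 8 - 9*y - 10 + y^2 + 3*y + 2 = y^2 - 6*y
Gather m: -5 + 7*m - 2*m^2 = -2*m^2 + 7*m - 5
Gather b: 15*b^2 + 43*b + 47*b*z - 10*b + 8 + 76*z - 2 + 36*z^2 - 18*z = 15*b^2 + b*(47*z + 33) + 36*z^2 + 58*z + 6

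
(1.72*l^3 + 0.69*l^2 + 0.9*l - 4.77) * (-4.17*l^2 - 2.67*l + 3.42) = -7.1724*l^5 - 7.4697*l^4 + 0.2871*l^3 + 19.8477*l^2 + 15.8139*l - 16.3134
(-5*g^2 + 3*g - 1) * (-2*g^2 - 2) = 10*g^4 - 6*g^3 + 12*g^2 - 6*g + 2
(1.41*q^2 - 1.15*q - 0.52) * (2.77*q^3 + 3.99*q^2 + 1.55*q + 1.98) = 3.9057*q^5 + 2.4404*q^4 - 3.8434*q^3 - 1.0655*q^2 - 3.083*q - 1.0296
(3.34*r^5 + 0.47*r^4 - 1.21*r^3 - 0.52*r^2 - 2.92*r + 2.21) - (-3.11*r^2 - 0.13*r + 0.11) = 3.34*r^5 + 0.47*r^4 - 1.21*r^3 + 2.59*r^2 - 2.79*r + 2.1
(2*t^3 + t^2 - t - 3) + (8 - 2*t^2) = 2*t^3 - t^2 - t + 5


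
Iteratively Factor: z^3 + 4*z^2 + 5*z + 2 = (z + 2)*(z^2 + 2*z + 1) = (z + 1)*(z + 2)*(z + 1)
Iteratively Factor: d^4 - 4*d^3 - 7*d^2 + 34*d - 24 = (d - 1)*(d^3 - 3*d^2 - 10*d + 24) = (d - 1)*(d + 3)*(d^2 - 6*d + 8) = (d - 2)*(d - 1)*(d + 3)*(d - 4)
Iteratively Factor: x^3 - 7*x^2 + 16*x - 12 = (x - 2)*(x^2 - 5*x + 6) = (x - 2)^2*(x - 3)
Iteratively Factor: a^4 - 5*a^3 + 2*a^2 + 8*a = (a)*(a^3 - 5*a^2 + 2*a + 8) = a*(a - 2)*(a^2 - 3*a - 4) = a*(a - 4)*(a - 2)*(a + 1)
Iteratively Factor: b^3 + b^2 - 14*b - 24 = (b + 2)*(b^2 - b - 12) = (b + 2)*(b + 3)*(b - 4)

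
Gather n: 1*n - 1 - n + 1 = 0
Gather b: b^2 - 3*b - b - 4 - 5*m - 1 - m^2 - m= b^2 - 4*b - m^2 - 6*m - 5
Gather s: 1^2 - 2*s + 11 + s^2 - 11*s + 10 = s^2 - 13*s + 22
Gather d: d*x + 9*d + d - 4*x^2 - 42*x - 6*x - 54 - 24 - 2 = d*(x + 10) - 4*x^2 - 48*x - 80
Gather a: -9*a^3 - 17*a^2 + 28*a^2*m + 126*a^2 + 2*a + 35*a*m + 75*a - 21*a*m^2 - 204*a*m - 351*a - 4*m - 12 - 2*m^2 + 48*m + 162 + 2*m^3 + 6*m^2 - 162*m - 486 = -9*a^3 + a^2*(28*m + 109) + a*(-21*m^2 - 169*m - 274) + 2*m^3 + 4*m^2 - 118*m - 336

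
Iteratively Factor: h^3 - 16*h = (h + 4)*(h^2 - 4*h) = h*(h + 4)*(h - 4)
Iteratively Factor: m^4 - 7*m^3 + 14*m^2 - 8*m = (m - 1)*(m^3 - 6*m^2 + 8*m) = (m - 4)*(m - 1)*(m^2 - 2*m) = m*(m - 4)*(m - 1)*(m - 2)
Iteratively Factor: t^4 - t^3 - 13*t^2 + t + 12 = (t + 3)*(t^3 - 4*t^2 - t + 4) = (t + 1)*(t + 3)*(t^2 - 5*t + 4) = (t - 1)*(t + 1)*(t + 3)*(t - 4)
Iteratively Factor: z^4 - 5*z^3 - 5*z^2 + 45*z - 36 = (z - 4)*(z^3 - z^2 - 9*z + 9) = (z - 4)*(z + 3)*(z^2 - 4*z + 3) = (z - 4)*(z - 3)*(z + 3)*(z - 1)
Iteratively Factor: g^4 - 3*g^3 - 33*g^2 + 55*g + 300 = (g + 3)*(g^3 - 6*g^2 - 15*g + 100) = (g - 5)*(g + 3)*(g^2 - g - 20) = (g - 5)^2*(g + 3)*(g + 4)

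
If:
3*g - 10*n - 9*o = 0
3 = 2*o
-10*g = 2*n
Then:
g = 27/106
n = -135/106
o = 3/2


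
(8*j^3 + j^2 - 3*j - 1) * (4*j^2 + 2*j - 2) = 32*j^5 + 20*j^4 - 26*j^3 - 12*j^2 + 4*j + 2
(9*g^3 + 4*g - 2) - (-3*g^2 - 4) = 9*g^3 + 3*g^2 + 4*g + 2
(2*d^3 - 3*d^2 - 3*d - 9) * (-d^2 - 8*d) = -2*d^5 - 13*d^4 + 27*d^3 + 33*d^2 + 72*d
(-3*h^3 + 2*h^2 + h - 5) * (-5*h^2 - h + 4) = 15*h^5 - 7*h^4 - 19*h^3 + 32*h^2 + 9*h - 20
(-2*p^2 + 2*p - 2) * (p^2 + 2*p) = -2*p^4 - 2*p^3 + 2*p^2 - 4*p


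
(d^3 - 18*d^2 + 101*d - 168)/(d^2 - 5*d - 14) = (d^2 - 11*d + 24)/(d + 2)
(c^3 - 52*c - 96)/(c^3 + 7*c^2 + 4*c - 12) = (c - 8)/(c - 1)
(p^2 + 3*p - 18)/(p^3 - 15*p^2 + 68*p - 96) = (p + 6)/(p^2 - 12*p + 32)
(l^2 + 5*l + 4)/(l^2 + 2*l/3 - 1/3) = 3*(l + 4)/(3*l - 1)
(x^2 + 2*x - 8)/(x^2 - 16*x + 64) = (x^2 + 2*x - 8)/(x^2 - 16*x + 64)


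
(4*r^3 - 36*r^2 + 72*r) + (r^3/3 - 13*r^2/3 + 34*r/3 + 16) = 13*r^3/3 - 121*r^2/3 + 250*r/3 + 16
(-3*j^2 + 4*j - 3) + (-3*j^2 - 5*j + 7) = -6*j^2 - j + 4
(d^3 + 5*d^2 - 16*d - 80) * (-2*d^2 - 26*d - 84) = -2*d^5 - 36*d^4 - 182*d^3 + 156*d^2 + 3424*d + 6720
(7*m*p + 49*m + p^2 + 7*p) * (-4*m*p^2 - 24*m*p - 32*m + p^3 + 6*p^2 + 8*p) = -28*m^2*p^3 - 364*m^2*p^2 - 1400*m^2*p - 1568*m^2 + 3*m*p^4 + 39*m*p^3 + 150*m*p^2 + 168*m*p + p^5 + 13*p^4 + 50*p^3 + 56*p^2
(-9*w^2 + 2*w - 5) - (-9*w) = -9*w^2 + 11*w - 5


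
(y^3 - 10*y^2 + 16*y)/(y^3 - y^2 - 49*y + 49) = y*(y^2 - 10*y + 16)/(y^3 - y^2 - 49*y + 49)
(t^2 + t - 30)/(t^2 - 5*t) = (t + 6)/t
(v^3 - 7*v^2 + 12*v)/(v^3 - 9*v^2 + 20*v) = (v - 3)/(v - 5)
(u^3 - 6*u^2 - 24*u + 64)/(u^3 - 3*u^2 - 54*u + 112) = (u + 4)/(u + 7)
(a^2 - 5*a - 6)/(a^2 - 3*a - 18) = (a + 1)/(a + 3)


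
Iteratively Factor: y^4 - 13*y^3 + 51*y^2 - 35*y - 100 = (y - 5)*(y^3 - 8*y^2 + 11*y + 20) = (y - 5)*(y - 4)*(y^2 - 4*y - 5) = (y - 5)*(y - 4)*(y + 1)*(y - 5)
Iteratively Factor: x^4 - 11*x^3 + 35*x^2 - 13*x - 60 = (x + 1)*(x^3 - 12*x^2 + 47*x - 60) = (x - 3)*(x + 1)*(x^2 - 9*x + 20) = (x - 4)*(x - 3)*(x + 1)*(x - 5)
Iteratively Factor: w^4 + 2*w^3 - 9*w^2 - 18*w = (w + 2)*(w^3 - 9*w) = (w - 3)*(w + 2)*(w^2 + 3*w) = w*(w - 3)*(w + 2)*(w + 3)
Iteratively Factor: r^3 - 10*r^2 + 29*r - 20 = (r - 4)*(r^2 - 6*r + 5) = (r - 5)*(r - 4)*(r - 1)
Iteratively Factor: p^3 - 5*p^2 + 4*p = (p - 4)*(p^2 - p) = (p - 4)*(p - 1)*(p)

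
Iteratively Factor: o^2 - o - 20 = (o - 5)*(o + 4)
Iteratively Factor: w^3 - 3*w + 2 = (w + 2)*(w^2 - 2*w + 1) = (w - 1)*(w + 2)*(w - 1)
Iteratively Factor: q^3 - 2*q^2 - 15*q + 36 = (q - 3)*(q^2 + q - 12) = (q - 3)*(q + 4)*(q - 3)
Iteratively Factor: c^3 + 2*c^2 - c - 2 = (c - 1)*(c^2 + 3*c + 2) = (c - 1)*(c + 2)*(c + 1)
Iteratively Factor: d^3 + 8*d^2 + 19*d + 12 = (d + 1)*(d^2 + 7*d + 12) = (d + 1)*(d + 3)*(d + 4)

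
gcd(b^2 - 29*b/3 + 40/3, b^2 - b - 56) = b - 8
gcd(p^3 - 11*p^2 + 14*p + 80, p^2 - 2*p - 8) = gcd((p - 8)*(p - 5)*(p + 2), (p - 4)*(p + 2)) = p + 2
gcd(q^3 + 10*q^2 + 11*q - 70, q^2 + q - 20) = q + 5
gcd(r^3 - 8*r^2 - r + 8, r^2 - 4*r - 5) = r + 1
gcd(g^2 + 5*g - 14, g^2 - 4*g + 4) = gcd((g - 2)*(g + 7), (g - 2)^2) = g - 2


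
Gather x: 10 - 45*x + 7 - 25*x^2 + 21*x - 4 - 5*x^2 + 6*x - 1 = -30*x^2 - 18*x + 12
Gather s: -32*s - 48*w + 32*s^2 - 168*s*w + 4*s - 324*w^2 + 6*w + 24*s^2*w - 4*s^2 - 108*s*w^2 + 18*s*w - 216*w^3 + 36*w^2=s^2*(24*w + 28) + s*(-108*w^2 - 150*w - 28) - 216*w^3 - 288*w^2 - 42*w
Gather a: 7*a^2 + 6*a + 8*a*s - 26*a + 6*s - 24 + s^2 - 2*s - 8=7*a^2 + a*(8*s - 20) + s^2 + 4*s - 32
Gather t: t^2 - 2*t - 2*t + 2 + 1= t^2 - 4*t + 3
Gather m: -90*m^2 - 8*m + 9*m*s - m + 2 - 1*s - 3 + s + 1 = -90*m^2 + m*(9*s - 9)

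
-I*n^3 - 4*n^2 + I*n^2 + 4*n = n*(n - 4*I)*(-I*n + I)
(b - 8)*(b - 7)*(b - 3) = b^3 - 18*b^2 + 101*b - 168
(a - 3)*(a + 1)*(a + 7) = a^3 + 5*a^2 - 17*a - 21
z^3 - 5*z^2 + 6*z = z*(z - 3)*(z - 2)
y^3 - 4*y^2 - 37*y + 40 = (y - 8)*(y - 1)*(y + 5)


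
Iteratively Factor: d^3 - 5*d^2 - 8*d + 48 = (d - 4)*(d^2 - d - 12) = (d - 4)^2*(d + 3)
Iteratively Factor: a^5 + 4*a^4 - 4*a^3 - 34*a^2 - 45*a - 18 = (a + 1)*(a^4 + 3*a^3 - 7*a^2 - 27*a - 18) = (a + 1)^2*(a^3 + 2*a^2 - 9*a - 18) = (a - 3)*(a + 1)^2*(a^2 + 5*a + 6) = (a - 3)*(a + 1)^2*(a + 3)*(a + 2)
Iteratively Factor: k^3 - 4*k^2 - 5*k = (k + 1)*(k^2 - 5*k) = k*(k + 1)*(k - 5)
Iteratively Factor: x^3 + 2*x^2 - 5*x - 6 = (x - 2)*(x^2 + 4*x + 3) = (x - 2)*(x + 1)*(x + 3)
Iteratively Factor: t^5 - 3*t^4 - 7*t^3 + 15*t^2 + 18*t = (t + 2)*(t^4 - 5*t^3 + 3*t^2 + 9*t) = (t + 1)*(t + 2)*(t^3 - 6*t^2 + 9*t) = (t - 3)*(t + 1)*(t + 2)*(t^2 - 3*t) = (t - 3)^2*(t + 1)*(t + 2)*(t)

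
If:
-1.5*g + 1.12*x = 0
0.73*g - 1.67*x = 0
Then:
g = 0.00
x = 0.00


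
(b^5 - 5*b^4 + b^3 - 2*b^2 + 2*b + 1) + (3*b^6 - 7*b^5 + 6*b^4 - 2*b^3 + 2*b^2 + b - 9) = 3*b^6 - 6*b^5 + b^4 - b^3 + 3*b - 8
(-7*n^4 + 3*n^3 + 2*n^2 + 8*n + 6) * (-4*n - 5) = 28*n^5 + 23*n^4 - 23*n^3 - 42*n^2 - 64*n - 30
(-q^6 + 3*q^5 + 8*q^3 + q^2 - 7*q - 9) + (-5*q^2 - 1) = -q^6 + 3*q^5 + 8*q^3 - 4*q^2 - 7*q - 10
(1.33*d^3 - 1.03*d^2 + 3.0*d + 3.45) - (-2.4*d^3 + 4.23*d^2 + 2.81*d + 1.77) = 3.73*d^3 - 5.26*d^2 + 0.19*d + 1.68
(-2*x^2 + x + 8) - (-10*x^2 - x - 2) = 8*x^2 + 2*x + 10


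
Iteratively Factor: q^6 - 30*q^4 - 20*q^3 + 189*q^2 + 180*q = (q + 3)*(q^5 - 3*q^4 - 21*q^3 + 43*q^2 + 60*q) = (q + 1)*(q + 3)*(q^4 - 4*q^3 - 17*q^2 + 60*q) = (q - 3)*(q + 1)*(q + 3)*(q^3 - q^2 - 20*q) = (q - 5)*(q - 3)*(q + 1)*(q + 3)*(q^2 + 4*q) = q*(q - 5)*(q - 3)*(q + 1)*(q + 3)*(q + 4)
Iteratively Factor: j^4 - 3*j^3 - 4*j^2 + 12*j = (j - 3)*(j^3 - 4*j) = j*(j - 3)*(j^2 - 4) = j*(j - 3)*(j + 2)*(j - 2)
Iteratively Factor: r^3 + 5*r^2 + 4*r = (r + 1)*(r^2 + 4*r) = r*(r + 1)*(r + 4)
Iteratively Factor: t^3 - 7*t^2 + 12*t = (t - 3)*(t^2 - 4*t) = (t - 4)*(t - 3)*(t)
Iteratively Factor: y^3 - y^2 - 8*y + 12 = (y - 2)*(y^2 + y - 6) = (y - 2)*(y + 3)*(y - 2)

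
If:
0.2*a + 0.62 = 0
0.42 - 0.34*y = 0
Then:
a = -3.10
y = 1.24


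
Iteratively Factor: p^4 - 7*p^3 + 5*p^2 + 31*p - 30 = (p - 1)*(p^3 - 6*p^2 - p + 30) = (p - 1)*(p + 2)*(p^2 - 8*p + 15) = (p - 5)*(p - 1)*(p + 2)*(p - 3)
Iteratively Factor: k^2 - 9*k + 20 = (k - 4)*(k - 5)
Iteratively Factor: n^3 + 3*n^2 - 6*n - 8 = (n - 2)*(n^2 + 5*n + 4) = (n - 2)*(n + 4)*(n + 1)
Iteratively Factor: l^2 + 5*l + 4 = (l + 1)*(l + 4)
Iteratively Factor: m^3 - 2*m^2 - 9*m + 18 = (m - 3)*(m^2 + m - 6) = (m - 3)*(m + 3)*(m - 2)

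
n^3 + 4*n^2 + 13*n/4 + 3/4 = (n + 1/2)^2*(n + 3)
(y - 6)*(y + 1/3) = y^2 - 17*y/3 - 2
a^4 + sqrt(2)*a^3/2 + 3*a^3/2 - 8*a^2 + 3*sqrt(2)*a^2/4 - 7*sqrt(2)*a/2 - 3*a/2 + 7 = (a - 2)*(a + 7/2)*(a - sqrt(2)/2)*(a + sqrt(2))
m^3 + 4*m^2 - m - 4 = (m - 1)*(m + 1)*(m + 4)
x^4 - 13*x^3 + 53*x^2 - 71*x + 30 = (x - 6)*(x - 5)*(x - 1)^2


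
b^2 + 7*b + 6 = (b + 1)*(b + 6)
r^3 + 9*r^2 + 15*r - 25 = (r - 1)*(r + 5)^2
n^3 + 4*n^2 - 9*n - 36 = (n - 3)*(n + 3)*(n + 4)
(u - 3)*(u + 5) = u^2 + 2*u - 15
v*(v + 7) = v^2 + 7*v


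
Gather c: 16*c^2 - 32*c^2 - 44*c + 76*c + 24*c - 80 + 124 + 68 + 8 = -16*c^2 + 56*c + 120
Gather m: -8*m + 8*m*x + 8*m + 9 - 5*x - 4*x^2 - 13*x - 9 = 8*m*x - 4*x^2 - 18*x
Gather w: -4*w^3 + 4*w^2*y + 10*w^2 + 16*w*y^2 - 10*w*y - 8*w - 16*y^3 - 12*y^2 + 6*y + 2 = -4*w^3 + w^2*(4*y + 10) + w*(16*y^2 - 10*y - 8) - 16*y^3 - 12*y^2 + 6*y + 2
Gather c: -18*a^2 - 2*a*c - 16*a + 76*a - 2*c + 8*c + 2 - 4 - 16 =-18*a^2 + 60*a + c*(6 - 2*a) - 18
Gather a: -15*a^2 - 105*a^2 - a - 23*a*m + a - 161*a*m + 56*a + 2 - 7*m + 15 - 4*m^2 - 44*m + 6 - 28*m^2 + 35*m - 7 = -120*a^2 + a*(56 - 184*m) - 32*m^2 - 16*m + 16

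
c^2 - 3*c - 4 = (c - 4)*(c + 1)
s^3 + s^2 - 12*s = s*(s - 3)*(s + 4)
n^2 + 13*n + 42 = (n + 6)*(n + 7)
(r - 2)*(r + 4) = r^2 + 2*r - 8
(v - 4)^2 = v^2 - 8*v + 16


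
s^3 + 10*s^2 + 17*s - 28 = (s - 1)*(s + 4)*(s + 7)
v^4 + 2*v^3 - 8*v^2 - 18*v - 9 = (v - 3)*(v + 1)^2*(v + 3)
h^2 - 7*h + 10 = (h - 5)*(h - 2)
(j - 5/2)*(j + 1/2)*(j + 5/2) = j^3 + j^2/2 - 25*j/4 - 25/8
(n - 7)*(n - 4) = n^2 - 11*n + 28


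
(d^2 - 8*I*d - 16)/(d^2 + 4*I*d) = (d^2 - 8*I*d - 16)/(d*(d + 4*I))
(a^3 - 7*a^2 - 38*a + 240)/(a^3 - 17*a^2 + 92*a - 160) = (a + 6)/(a - 4)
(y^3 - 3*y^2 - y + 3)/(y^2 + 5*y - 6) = (y^2 - 2*y - 3)/(y + 6)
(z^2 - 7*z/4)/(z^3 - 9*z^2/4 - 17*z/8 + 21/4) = 2*z/(2*z^2 - z - 6)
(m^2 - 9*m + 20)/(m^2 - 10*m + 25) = (m - 4)/(m - 5)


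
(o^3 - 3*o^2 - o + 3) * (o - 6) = o^4 - 9*o^3 + 17*o^2 + 9*o - 18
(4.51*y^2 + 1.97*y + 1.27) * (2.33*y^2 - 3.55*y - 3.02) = 10.5083*y^4 - 11.4204*y^3 - 17.6546*y^2 - 10.4579*y - 3.8354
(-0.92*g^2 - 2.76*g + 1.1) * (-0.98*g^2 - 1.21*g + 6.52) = 0.9016*g^4 + 3.818*g^3 - 3.7368*g^2 - 19.3262*g + 7.172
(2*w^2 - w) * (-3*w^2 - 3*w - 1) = -6*w^4 - 3*w^3 + w^2 + w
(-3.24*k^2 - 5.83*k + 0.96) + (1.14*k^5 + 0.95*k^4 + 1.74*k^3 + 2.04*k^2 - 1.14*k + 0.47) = 1.14*k^5 + 0.95*k^4 + 1.74*k^3 - 1.2*k^2 - 6.97*k + 1.43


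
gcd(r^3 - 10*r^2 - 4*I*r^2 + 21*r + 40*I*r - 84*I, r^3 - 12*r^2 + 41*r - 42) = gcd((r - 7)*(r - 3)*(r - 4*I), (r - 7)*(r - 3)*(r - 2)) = r^2 - 10*r + 21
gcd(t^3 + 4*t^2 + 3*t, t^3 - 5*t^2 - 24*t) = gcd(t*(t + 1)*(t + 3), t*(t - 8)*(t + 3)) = t^2 + 3*t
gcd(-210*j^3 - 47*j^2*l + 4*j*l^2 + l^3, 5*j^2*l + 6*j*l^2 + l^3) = 5*j + l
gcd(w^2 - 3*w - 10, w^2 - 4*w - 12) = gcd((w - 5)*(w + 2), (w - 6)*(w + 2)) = w + 2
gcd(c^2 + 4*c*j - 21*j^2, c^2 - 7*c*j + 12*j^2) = c - 3*j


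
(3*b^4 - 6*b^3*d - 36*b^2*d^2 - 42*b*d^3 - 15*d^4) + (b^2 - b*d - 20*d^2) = 3*b^4 - 6*b^3*d - 36*b^2*d^2 + b^2 - 42*b*d^3 - b*d - 15*d^4 - 20*d^2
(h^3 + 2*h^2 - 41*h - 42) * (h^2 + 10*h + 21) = h^5 + 12*h^4 - 410*h^2 - 1281*h - 882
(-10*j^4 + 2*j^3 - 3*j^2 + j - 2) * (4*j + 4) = -40*j^5 - 32*j^4 - 4*j^3 - 8*j^2 - 4*j - 8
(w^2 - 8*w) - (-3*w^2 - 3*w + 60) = 4*w^2 - 5*w - 60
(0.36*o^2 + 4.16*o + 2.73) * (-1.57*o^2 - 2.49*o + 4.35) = -0.5652*o^4 - 7.4276*o^3 - 13.0785*o^2 + 11.2983*o + 11.8755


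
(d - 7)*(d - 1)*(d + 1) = d^3 - 7*d^2 - d + 7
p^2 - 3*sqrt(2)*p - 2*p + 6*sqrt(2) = (p - 2)*(p - 3*sqrt(2))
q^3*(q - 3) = q^4 - 3*q^3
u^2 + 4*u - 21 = (u - 3)*(u + 7)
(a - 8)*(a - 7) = a^2 - 15*a + 56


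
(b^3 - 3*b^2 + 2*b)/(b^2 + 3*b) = (b^2 - 3*b + 2)/(b + 3)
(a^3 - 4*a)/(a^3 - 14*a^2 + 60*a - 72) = a*(a + 2)/(a^2 - 12*a + 36)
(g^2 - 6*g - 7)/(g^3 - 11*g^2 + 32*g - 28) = (g + 1)/(g^2 - 4*g + 4)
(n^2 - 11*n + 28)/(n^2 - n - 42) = (n - 4)/(n + 6)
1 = 1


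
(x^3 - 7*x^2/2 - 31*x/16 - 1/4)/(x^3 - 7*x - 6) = (-16*x^3 + 56*x^2 + 31*x + 4)/(16*(-x^3 + 7*x + 6))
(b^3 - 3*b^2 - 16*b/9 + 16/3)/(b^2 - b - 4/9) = (3*b^2 - 5*b - 12)/(3*b + 1)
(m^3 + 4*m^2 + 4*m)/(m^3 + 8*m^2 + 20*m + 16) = m/(m + 4)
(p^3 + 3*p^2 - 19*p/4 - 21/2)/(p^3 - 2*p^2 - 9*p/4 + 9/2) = (2*p + 7)/(2*p - 3)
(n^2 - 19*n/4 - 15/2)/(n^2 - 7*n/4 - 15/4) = (n - 6)/(n - 3)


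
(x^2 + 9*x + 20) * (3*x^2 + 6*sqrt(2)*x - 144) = 3*x^4 + 6*sqrt(2)*x^3 + 27*x^3 - 84*x^2 + 54*sqrt(2)*x^2 - 1296*x + 120*sqrt(2)*x - 2880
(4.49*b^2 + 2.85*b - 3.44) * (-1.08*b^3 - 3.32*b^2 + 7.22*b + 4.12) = -4.8492*b^5 - 17.9848*b^4 + 26.671*b^3 + 50.4966*b^2 - 13.0948*b - 14.1728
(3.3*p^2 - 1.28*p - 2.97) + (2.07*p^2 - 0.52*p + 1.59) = 5.37*p^2 - 1.8*p - 1.38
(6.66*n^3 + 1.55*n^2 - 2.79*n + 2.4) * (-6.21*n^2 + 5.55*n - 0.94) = -41.3586*n^5 + 27.3375*n^4 + 19.668*n^3 - 31.8455*n^2 + 15.9426*n - 2.256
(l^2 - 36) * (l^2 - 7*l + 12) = l^4 - 7*l^3 - 24*l^2 + 252*l - 432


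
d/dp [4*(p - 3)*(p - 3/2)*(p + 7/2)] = 12*p^2 - 8*p - 45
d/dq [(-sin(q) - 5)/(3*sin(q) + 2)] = 13*cos(q)/(3*sin(q) + 2)^2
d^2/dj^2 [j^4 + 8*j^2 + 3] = 12*j^2 + 16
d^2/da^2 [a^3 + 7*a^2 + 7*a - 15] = 6*a + 14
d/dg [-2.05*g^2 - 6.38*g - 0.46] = -4.1*g - 6.38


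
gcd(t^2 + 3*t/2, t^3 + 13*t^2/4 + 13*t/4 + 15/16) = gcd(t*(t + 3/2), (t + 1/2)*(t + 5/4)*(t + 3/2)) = t + 3/2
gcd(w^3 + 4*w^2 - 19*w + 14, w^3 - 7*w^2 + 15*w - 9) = w - 1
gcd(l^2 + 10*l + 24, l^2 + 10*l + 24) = l^2 + 10*l + 24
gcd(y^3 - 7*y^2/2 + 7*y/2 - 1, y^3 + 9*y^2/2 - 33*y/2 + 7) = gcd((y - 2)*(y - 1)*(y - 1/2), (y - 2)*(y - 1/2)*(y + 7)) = y^2 - 5*y/2 + 1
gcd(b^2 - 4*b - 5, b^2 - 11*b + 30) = b - 5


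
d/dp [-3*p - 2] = -3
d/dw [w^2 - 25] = 2*w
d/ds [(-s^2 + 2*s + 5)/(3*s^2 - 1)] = 2*(-3*s^2 - 14*s - 1)/(9*s^4 - 6*s^2 + 1)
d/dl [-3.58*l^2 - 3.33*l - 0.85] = -7.16*l - 3.33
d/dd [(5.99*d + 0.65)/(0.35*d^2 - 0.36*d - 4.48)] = (2.0965*d^2 - 2.1564*d - (0.7*d - 0.36)*(5.99*d + 0.65) - 26.8352)/(-0.35*d^2 + 0.36*d + 4.48)^2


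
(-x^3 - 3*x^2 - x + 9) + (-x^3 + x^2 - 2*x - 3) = -2*x^3 - 2*x^2 - 3*x + 6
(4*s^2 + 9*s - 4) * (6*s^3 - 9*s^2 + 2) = 24*s^5 + 18*s^4 - 105*s^3 + 44*s^2 + 18*s - 8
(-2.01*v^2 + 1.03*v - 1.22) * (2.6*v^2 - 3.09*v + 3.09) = -5.226*v^4 + 8.8889*v^3 - 12.5656*v^2 + 6.9525*v - 3.7698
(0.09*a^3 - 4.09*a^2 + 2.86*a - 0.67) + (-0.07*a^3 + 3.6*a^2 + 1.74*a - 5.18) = 0.02*a^3 - 0.49*a^2 + 4.6*a - 5.85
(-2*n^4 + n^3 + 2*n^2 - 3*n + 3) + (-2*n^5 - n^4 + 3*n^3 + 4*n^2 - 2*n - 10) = -2*n^5 - 3*n^4 + 4*n^3 + 6*n^2 - 5*n - 7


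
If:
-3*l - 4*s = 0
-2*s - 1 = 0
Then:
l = 2/3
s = -1/2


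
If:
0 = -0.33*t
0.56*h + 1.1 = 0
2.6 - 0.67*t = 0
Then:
No Solution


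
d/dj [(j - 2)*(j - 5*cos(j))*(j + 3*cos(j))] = (2 - j)*(j - 5*cos(j))*(3*sin(j) - 1) + (j - 2)*(j + 3*cos(j))*(5*sin(j) + 1) + (j - 5*cos(j))*(j + 3*cos(j))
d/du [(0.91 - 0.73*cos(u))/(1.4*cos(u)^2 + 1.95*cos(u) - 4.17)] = (-1.022*cos(u)^2 + 2.548*cos(u) - 1.2696)*sin(u)/(1.96*cos(u)^4 + 5.46*cos(u)^3 - 7.8735*cos(u)^2 - 16.263*cos(u) + 17.3889)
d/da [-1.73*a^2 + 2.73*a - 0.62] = 2.73 - 3.46*a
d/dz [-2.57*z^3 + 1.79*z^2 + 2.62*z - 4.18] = -7.71*z^2 + 3.58*z + 2.62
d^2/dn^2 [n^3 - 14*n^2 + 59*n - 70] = 6*n - 28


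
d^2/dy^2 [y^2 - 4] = 2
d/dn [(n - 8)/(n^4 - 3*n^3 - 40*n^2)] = (-3*n - 10)/(n^3*(n^2 + 10*n + 25))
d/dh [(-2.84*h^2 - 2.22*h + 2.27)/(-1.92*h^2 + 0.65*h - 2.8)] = (-6.1084*h^2 + 24.6208*h + 4.7405)/(3.6864*h^4 - 2.496*h^3 + 11.1745*h^2 - 3.64*h + 7.84)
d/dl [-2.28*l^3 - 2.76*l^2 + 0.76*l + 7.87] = -6.84*l^2 - 5.52*l + 0.76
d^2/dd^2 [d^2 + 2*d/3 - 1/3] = 2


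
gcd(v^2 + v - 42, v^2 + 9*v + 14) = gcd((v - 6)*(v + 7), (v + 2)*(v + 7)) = v + 7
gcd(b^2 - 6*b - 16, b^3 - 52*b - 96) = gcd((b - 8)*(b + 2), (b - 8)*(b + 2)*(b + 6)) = b^2 - 6*b - 16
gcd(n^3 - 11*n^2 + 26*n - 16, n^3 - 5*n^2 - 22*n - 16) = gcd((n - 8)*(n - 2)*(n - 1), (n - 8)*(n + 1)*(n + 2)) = n - 8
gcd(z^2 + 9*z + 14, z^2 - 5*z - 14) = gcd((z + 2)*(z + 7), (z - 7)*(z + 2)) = z + 2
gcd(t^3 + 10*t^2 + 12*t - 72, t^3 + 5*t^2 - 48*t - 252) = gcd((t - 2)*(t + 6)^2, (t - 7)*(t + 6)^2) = t^2 + 12*t + 36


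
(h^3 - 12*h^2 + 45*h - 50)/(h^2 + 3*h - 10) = (h^2 - 10*h + 25)/(h + 5)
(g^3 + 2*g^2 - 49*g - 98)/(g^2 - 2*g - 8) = (g^2 - 49)/(g - 4)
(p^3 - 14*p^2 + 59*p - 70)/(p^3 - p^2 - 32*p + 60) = (p - 7)/(p + 6)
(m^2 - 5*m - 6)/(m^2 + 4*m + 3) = (m - 6)/(m + 3)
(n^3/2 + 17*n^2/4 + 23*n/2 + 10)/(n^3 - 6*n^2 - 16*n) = (2*n^2 + 13*n + 20)/(4*n*(n - 8))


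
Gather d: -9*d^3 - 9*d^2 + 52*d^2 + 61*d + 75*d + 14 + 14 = -9*d^3 + 43*d^2 + 136*d + 28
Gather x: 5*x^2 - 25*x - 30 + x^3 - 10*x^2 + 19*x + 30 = x^3 - 5*x^2 - 6*x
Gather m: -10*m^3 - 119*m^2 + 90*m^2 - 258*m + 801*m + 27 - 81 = -10*m^3 - 29*m^2 + 543*m - 54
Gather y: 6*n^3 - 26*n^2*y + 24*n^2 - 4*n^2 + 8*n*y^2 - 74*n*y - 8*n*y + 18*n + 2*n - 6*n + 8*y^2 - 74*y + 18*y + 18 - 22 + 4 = 6*n^3 + 20*n^2 + 14*n + y^2*(8*n + 8) + y*(-26*n^2 - 82*n - 56)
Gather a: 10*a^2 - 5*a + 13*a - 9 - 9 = 10*a^2 + 8*a - 18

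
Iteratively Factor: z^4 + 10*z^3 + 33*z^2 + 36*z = (z + 4)*(z^3 + 6*z^2 + 9*z) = (z + 3)*(z + 4)*(z^2 + 3*z) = (z + 3)^2*(z + 4)*(z)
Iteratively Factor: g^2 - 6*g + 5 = (g - 5)*(g - 1)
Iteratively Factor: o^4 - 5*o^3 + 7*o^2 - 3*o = (o)*(o^3 - 5*o^2 + 7*o - 3) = o*(o - 1)*(o^2 - 4*o + 3) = o*(o - 3)*(o - 1)*(o - 1)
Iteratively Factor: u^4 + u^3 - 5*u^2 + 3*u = (u)*(u^3 + u^2 - 5*u + 3) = u*(u - 1)*(u^2 + 2*u - 3) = u*(u - 1)^2*(u + 3)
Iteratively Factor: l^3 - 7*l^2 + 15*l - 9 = (l - 3)*(l^2 - 4*l + 3) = (l - 3)*(l - 1)*(l - 3)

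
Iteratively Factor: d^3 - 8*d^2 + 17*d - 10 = (d - 2)*(d^2 - 6*d + 5) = (d - 2)*(d - 1)*(d - 5)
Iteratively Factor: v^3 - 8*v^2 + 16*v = (v)*(v^2 - 8*v + 16) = v*(v - 4)*(v - 4)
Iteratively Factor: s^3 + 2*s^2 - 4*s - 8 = (s + 2)*(s^2 - 4) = (s + 2)^2*(s - 2)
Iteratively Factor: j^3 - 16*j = (j - 4)*(j^2 + 4*j) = (j - 4)*(j + 4)*(j)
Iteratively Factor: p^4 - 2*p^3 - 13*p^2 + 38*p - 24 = (p - 3)*(p^3 + p^2 - 10*p + 8) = (p - 3)*(p - 2)*(p^2 + 3*p - 4) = (p - 3)*(p - 2)*(p - 1)*(p + 4)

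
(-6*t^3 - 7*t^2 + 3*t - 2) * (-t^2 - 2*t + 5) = 6*t^5 + 19*t^4 - 19*t^3 - 39*t^2 + 19*t - 10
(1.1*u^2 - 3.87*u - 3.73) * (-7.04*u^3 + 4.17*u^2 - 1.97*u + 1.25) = -7.744*u^5 + 31.8318*u^4 + 7.9543*u^3 - 6.5552*u^2 + 2.5106*u - 4.6625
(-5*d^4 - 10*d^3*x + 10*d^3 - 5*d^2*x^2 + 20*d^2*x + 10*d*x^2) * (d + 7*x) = -5*d^5 - 45*d^4*x + 10*d^4 - 75*d^3*x^2 + 90*d^3*x - 35*d^2*x^3 + 150*d^2*x^2 + 70*d*x^3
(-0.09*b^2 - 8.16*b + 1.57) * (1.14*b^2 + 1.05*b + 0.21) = -0.1026*b^4 - 9.3969*b^3 - 6.7971*b^2 - 0.0650999999999999*b + 0.3297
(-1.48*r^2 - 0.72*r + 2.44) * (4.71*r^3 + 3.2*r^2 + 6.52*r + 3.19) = -6.9708*r^5 - 8.1272*r^4 - 0.4612*r^3 - 1.6076*r^2 + 13.612*r + 7.7836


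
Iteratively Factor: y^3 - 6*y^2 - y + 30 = (y - 5)*(y^2 - y - 6) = (y - 5)*(y - 3)*(y + 2)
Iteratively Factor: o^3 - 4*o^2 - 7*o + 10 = (o + 2)*(o^2 - 6*o + 5) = (o - 1)*(o + 2)*(o - 5)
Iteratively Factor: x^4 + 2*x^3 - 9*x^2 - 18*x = (x + 2)*(x^3 - 9*x) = x*(x + 2)*(x^2 - 9) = x*(x - 3)*(x + 2)*(x + 3)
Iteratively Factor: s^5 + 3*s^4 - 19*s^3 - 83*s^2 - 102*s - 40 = (s - 5)*(s^4 + 8*s^3 + 21*s^2 + 22*s + 8) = (s - 5)*(s + 2)*(s^3 + 6*s^2 + 9*s + 4) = (s - 5)*(s + 1)*(s + 2)*(s^2 + 5*s + 4) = (s - 5)*(s + 1)*(s + 2)*(s + 4)*(s + 1)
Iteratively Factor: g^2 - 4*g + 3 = (g - 3)*(g - 1)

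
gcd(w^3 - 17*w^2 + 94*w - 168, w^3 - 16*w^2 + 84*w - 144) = w^2 - 10*w + 24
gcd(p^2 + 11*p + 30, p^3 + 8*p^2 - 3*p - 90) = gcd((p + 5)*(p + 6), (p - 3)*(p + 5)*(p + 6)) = p^2 + 11*p + 30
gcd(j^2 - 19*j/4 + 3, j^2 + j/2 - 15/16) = j - 3/4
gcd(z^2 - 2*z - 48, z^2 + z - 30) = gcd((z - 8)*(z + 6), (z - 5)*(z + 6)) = z + 6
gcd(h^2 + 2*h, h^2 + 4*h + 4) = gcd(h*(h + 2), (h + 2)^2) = h + 2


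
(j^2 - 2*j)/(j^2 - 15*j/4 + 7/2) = 4*j/(4*j - 7)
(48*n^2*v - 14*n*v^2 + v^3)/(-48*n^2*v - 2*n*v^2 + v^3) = (-6*n + v)/(6*n + v)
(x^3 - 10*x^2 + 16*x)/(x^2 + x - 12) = x*(x^2 - 10*x + 16)/(x^2 + x - 12)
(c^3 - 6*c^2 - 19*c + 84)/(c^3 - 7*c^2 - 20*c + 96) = (c - 7)/(c - 8)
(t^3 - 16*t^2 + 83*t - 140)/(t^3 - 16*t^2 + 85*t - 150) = (t^2 - 11*t + 28)/(t^2 - 11*t + 30)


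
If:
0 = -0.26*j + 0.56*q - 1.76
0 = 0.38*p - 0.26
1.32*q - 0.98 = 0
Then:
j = -5.17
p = 0.68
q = 0.74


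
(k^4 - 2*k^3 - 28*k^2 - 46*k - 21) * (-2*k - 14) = -2*k^5 - 10*k^4 + 84*k^3 + 484*k^2 + 686*k + 294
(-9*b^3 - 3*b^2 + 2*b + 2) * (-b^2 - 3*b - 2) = 9*b^5 + 30*b^4 + 25*b^3 - 2*b^2 - 10*b - 4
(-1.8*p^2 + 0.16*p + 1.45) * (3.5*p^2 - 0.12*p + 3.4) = -6.3*p^4 + 0.776*p^3 - 1.0642*p^2 + 0.37*p + 4.93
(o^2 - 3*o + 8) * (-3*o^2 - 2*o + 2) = -3*o^4 + 7*o^3 - 16*o^2 - 22*o + 16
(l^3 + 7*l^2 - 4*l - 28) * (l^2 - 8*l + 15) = l^5 - l^4 - 45*l^3 + 109*l^2 + 164*l - 420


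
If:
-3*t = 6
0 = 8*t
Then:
No Solution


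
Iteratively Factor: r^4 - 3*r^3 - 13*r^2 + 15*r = (r + 3)*(r^3 - 6*r^2 + 5*r) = (r - 1)*(r + 3)*(r^2 - 5*r) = r*(r - 1)*(r + 3)*(r - 5)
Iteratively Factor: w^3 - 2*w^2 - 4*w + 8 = (w + 2)*(w^2 - 4*w + 4) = (w - 2)*(w + 2)*(w - 2)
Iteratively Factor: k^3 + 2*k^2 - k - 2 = (k + 2)*(k^2 - 1) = (k + 1)*(k + 2)*(k - 1)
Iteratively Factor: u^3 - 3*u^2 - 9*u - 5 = (u + 1)*(u^2 - 4*u - 5) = (u - 5)*(u + 1)*(u + 1)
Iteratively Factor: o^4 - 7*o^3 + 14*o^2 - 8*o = (o - 4)*(o^3 - 3*o^2 + 2*o) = (o - 4)*(o - 1)*(o^2 - 2*o) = o*(o - 4)*(o - 1)*(o - 2)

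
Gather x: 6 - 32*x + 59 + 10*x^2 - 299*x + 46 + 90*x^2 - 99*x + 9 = 100*x^2 - 430*x + 120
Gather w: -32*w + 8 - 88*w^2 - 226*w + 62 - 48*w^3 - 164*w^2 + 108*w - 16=-48*w^3 - 252*w^2 - 150*w + 54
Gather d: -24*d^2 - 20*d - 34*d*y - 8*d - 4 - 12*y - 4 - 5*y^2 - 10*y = -24*d^2 + d*(-34*y - 28) - 5*y^2 - 22*y - 8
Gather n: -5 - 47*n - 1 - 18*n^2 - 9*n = -18*n^2 - 56*n - 6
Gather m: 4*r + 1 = 4*r + 1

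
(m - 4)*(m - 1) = m^2 - 5*m + 4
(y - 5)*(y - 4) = y^2 - 9*y + 20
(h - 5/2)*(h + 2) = h^2 - h/2 - 5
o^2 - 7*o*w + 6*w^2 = (o - 6*w)*(o - w)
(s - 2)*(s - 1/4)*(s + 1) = s^3 - 5*s^2/4 - 7*s/4 + 1/2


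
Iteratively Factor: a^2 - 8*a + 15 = (a - 3)*(a - 5)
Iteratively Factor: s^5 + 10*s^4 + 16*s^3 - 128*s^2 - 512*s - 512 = (s - 4)*(s^4 + 14*s^3 + 72*s^2 + 160*s + 128) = (s - 4)*(s + 4)*(s^3 + 10*s^2 + 32*s + 32) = (s - 4)*(s + 4)^2*(s^2 + 6*s + 8) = (s - 4)*(s + 4)^3*(s + 2)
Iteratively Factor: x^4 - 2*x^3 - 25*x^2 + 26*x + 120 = (x + 4)*(x^3 - 6*x^2 - x + 30) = (x + 2)*(x + 4)*(x^2 - 8*x + 15) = (x - 5)*(x + 2)*(x + 4)*(x - 3)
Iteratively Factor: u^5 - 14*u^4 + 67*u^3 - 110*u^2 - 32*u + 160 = (u - 4)*(u^4 - 10*u^3 + 27*u^2 - 2*u - 40) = (u - 4)*(u - 2)*(u^3 - 8*u^2 + 11*u + 20) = (u - 4)*(u - 2)*(u + 1)*(u^2 - 9*u + 20) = (u - 4)^2*(u - 2)*(u + 1)*(u - 5)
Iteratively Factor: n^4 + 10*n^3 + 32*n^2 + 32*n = (n + 4)*(n^3 + 6*n^2 + 8*n) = n*(n + 4)*(n^2 + 6*n + 8) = n*(n + 2)*(n + 4)*(n + 4)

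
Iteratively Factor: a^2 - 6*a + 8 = (a - 4)*(a - 2)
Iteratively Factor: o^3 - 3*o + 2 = (o + 2)*(o^2 - 2*o + 1) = (o - 1)*(o + 2)*(o - 1)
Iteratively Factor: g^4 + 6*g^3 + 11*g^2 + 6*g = (g + 3)*(g^3 + 3*g^2 + 2*g) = (g + 2)*(g + 3)*(g^2 + g) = (g + 1)*(g + 2)*(g + 3)*(g)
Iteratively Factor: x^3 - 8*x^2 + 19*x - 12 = (x - 1)*(x^2 - 7*x + 12) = (x - 4)*(x - 1)*(x - 3)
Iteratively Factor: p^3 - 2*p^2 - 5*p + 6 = (p + 2)*(p^2 - 4*p + 3) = (p - 1)*(p + 2)*(p - 3)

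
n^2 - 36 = (n - 6)*(n + 6)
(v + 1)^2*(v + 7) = v^3 + 9*v^2 + 15*v + 7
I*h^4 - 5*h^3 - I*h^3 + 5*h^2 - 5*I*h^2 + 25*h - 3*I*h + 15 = (h - 3)*(h + 1)*(h + 5*I)*(I*h + I)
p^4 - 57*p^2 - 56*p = p*(p - 8)*(p + 1)*(p + 7)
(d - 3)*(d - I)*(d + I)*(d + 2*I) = d^4 - 3*d^3 + 2*I*d^3 + d^2 - 6*I*d^2 - 3*d + 2*I*d - 6*I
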